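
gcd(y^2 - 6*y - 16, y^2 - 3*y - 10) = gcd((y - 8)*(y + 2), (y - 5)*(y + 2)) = y + 2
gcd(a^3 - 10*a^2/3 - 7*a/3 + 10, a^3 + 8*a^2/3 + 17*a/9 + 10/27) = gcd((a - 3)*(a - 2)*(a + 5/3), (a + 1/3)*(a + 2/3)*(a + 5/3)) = a + 5/3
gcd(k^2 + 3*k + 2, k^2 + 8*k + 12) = k + 2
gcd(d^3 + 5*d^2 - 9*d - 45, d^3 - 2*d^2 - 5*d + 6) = d - 3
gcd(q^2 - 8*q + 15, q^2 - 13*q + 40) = q - 5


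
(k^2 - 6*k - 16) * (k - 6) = k^3 - 12*k^2 + 20*k + 96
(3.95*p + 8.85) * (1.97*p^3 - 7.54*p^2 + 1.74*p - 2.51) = 7.7815*p^4 - 12.3485*p^3 - 59.856*p^2 + 5.4845*p - 22.2135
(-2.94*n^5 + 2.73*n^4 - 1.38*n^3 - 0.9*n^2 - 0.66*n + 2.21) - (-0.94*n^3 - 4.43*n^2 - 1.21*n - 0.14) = -2.94*n^5 + 2.73*n^4 - 0.44*n^3 + 3.53*n^2 + 0.55*n + 2.35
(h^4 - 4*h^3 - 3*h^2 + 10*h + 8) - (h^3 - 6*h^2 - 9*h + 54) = h^4 - 5*h^3 + 3*h^2 + 19*h - 46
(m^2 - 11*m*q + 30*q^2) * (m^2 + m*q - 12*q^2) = m^4 - 10*m^3*q + 7*m^2*q^2 + 162*m*q^3 - 360*q^4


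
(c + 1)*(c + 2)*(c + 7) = c^3 + 10*c^2 + 23*c + 14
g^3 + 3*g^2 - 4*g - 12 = (g - 2)*(g + 2)*(g + 3)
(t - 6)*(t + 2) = t^2 - 4*t - 12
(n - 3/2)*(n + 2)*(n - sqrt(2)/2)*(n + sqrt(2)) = n^4 + n^3/2 + sqrt(2)*n^3/2 - 4*n^2 + sqrt(2)*n^2/4 - 3*sqrt(2)*n/2 - n/2 + 3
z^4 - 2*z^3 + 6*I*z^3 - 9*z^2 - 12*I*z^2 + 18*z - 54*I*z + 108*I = (z - 3)*(z - 2)*(z + 3)*(z + 6*I)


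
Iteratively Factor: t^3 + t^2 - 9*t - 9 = (t - 3)*(t^2 + 4*t + 3) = (t - 3)*(t + 3)*(t + 1)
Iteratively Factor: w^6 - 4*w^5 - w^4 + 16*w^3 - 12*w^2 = (w + 2)*(w^5 - 6*w^4 + 11*w^3 - 6*w^2) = w*(w + 2)*(w^4 - 6*w^3 + 11*w^2 - 6*w) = w*(w - 3)*(w + 2)*(w^3 - 3*w^2 + 2*w) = w*(w - 3)*(w - 1)*(w + 2)*(w^2 - 2*w) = w^2*(w - 3)*(w - 1)*(w + 2)*(w - 2)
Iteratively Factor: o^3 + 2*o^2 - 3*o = (o)*(o^2 + 2*o - 3) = o*(o - 1)*(o + 3)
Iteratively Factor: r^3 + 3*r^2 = (r)*(r^2 + 3*r) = r^2*(r + 3)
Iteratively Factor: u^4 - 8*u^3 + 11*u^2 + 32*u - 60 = (u + 2)*(u^3 - 10*u^2 + 31*u - 30) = (u - 3)*(u + 2)*(u^2 - 7*u + 10) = (u - 5)*(u - 3)*(u + 2)*(u - 2)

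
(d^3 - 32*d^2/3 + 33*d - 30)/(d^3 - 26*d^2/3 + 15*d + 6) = (3*d - 5)/(3*d + 1)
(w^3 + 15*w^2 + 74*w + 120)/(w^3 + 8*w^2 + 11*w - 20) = (w + 6)/(w - 1)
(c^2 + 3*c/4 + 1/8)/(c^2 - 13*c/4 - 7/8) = (2*c + 1)/(2*c - 7)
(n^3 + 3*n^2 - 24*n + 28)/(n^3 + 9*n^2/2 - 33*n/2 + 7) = 2*(n - 2)/(2*n - 1)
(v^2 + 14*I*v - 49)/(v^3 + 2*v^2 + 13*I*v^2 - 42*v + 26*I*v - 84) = (v + 7*I)/(v^2 + v*(2 + 6*I) + 12*I)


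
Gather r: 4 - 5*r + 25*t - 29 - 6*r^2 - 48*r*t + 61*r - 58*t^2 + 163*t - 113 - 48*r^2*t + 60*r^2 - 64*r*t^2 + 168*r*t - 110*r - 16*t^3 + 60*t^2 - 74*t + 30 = r^2*(54 - 48*t) + r*(-64*t^2 + 120*t - 54) - 16*t^3 + 2*t^2 + 114*t - 108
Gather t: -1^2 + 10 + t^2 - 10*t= t^2 - 10*t + 9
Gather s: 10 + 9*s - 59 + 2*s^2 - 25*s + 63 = 2*s^2 - 16*s + 14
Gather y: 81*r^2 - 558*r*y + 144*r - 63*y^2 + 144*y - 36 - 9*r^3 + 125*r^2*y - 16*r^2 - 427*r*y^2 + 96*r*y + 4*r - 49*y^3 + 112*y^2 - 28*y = -9*r^3 + 65*r^2 + 148*r - 49*y^3 + y^2*(49 - 427*r) + y*(125*r^2 - 462*r + 116) - 36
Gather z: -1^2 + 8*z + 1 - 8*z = 0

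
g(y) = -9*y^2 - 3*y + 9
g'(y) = -18*y - 3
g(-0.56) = 7.86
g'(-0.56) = 7.08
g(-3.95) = -119.57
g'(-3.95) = 68.10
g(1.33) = -10.91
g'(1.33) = -26.94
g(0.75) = 1.69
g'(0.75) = -16.50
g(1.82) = -26.27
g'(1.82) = -35.76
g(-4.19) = -136.43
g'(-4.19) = 72.42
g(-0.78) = 5.86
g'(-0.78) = 11.04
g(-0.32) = 9.04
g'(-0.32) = 2.76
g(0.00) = 9.00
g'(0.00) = -3.00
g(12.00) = -1323.00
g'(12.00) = -219.00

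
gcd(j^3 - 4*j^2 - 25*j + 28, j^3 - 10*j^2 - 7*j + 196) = j^2 - 3*j - 28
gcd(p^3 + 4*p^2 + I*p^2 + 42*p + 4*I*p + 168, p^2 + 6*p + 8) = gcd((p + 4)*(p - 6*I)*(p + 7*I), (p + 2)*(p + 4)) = p + 4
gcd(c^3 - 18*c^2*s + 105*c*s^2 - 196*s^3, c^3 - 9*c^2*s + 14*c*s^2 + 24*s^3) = -c + 4*s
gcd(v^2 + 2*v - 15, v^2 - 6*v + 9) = v - 3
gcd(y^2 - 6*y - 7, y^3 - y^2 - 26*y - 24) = y + 1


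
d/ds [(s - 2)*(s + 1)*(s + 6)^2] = 4*s^3 + 33*s^2 + 44*s - 60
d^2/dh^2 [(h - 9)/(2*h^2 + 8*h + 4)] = ((5 - 3*h)*(h^2 + 4*h + 2) + 4*(h - 9)*(h + 2)^2)/(h^2 + 4*h + 2)^3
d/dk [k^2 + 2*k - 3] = 2*k + 2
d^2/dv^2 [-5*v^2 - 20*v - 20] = -10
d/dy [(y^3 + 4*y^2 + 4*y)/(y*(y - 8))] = (y^2 - 16*y - 36)/(y^2 - 16*y + 64)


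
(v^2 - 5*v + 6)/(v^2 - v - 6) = (v - 2)/(v + 2)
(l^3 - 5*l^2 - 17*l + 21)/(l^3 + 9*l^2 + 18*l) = (l^2 - 8*l + 7)/(l*(l + 6))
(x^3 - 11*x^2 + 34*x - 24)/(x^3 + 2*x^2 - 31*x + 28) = (x - 6)/(x + 7)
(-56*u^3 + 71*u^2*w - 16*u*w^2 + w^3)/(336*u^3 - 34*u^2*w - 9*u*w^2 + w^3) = (-u + w)/(6*u + w)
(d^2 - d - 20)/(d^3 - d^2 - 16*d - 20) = (d + 4)/(d^2 + 4*d + 4)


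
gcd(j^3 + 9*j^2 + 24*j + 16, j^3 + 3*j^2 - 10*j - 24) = j + 4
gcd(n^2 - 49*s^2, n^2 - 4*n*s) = 1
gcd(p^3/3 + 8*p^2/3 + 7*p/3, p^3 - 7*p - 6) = p + 1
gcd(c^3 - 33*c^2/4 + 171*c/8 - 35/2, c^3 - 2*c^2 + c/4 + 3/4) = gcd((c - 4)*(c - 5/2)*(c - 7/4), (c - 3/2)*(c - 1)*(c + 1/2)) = 1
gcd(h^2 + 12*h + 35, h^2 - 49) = h + 7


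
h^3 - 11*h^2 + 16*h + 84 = (h - 7)*(h - 6)*(h + 2)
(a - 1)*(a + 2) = a^2 + a - 2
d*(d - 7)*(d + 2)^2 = d^4 - 3*d^3 - 24*d^2 - 28*d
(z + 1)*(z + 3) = z^2 + 4*z + 3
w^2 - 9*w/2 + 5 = (w - 5/2)*(w - 2)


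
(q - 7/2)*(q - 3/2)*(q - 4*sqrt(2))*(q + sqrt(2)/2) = q^4 - 5*q^3 - 7*sqrt(2)*q^3/2 + 5*q^2/4 + 35*sqrt(2)*q^2/2 - 147*sqrt(2)*q/8 + 20*q - 21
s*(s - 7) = s^2 - 7*s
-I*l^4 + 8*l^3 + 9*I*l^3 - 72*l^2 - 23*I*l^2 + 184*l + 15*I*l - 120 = (l - 5)*(l - 3)*(l + 8*I)*(-I*l + I)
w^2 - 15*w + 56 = (w - 8)*(w - 7)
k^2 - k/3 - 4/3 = (k - 4/3)*(k + 1)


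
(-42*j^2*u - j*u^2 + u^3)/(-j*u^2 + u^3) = (42*j^2 + j*u - u^2)/(u*(j - u))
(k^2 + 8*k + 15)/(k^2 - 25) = (k + 3)/(k - 5)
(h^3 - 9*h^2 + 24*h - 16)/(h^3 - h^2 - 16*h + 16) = (h - 4)/(h + 4)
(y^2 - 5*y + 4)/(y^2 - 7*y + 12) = (y - 1)/(y - 3)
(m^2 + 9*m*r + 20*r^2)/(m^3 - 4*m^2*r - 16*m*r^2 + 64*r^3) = (m + 5*r)/(m^2 - 8*m*r + 16*r^2)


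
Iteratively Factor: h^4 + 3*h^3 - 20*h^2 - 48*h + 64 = (h + 4)*(h^3 - h^2 - 16*h + 16) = (h - 4)*(h + 4)*(h^2 + 3*h - 4) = (h - 4)*(h - 1)*(h + 4)*(h + 4)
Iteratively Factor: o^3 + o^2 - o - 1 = (o + 1)*(o^2 - 1) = (o - 1)*(o + 1)*(o + 1)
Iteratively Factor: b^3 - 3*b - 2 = (b + 1)*(b^2 - b - 2) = (b + 1)^2*(b - 2)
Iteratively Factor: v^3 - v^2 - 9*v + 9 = (v - 1)*(v^2 - 9) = (v - 3)*(v - 1)*(v + 3)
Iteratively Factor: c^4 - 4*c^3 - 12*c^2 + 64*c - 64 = (c - 2)*(c^3 - 2*c^2 - 16*c + 32) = (c - 4)*(c - 2)*(c^2 + 2*c - 8) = (c - 4)*(c - 2)^2*(c + 4)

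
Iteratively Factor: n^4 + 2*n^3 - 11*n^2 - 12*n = (n)*(n^3 + 2*n^2 - 11*n - 12) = n*(n - 3)*(n^2 + 5*n + 4) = n*(n - 3)*(n + 1)*(n + 4)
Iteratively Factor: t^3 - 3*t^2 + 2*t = (t - 2)*(t^2 - t) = t*(t - 2)*(t - 1)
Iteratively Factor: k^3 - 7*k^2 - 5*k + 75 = (k - 5)*(k^2 - 2*k - 15) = (k - 5)*(k + 3)*(k - 5)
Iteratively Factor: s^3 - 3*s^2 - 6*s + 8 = (s - 4)*(s^2 + s - 2) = (s - 4)*(s - 1)*(s + 2)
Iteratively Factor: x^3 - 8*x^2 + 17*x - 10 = (x - 5)*(x^2 - 3*x + 2) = (x - 5)*(x - 2)*(x - 1)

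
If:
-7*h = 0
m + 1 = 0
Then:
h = 0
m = -1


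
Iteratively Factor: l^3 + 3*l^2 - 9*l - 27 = (l - 3)*(l^2 + 6*l + 9) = (l - 3)*(l + 3)*(l + 3)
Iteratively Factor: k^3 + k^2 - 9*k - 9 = (k + 1)*(k^2 - 9) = (k - 3)*(k + 1)*(k + 3)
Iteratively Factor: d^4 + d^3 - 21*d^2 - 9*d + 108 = (d + 4)*(d^3 - 3*d^2 - 9*d + 27) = (d + 3)*(d + 4)*(d^2 - 6*d + 9) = (d - 3)*(d + 3)*(d + 4)*(d - 3)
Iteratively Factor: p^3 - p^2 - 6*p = (p)*(p^2 - p - 6) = p*(p + 2)*(p - 3)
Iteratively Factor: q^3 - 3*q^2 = (q - 3)*(q^2) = q*(q - 3)*(q)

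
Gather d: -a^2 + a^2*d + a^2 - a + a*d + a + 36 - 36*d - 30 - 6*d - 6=d*(a^2 + a - 42)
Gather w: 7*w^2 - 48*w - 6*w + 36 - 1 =7*w^2 - 54*w + 35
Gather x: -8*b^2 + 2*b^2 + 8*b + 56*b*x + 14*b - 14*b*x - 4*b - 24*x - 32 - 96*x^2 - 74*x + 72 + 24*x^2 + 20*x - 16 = -6*b^2 + 18*b - 72*x^2 + x*(42*b - 78) + 24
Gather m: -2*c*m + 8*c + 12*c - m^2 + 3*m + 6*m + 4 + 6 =20*c - m^2 + m*(9 - 2*c) + 10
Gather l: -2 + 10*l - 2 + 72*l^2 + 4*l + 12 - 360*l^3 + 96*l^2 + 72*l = -360*l^3 + 168*l^2 + 86*l + 8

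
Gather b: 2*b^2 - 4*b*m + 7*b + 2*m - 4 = 2*b^2 + b*(7 - 4*m) + 2*m - 4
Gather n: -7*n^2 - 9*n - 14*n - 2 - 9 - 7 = -7*n^2 - 23*n - 18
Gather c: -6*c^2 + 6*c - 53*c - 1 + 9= -6*c^2 - 47*c + 8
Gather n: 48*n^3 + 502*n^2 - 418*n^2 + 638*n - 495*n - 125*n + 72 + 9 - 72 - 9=48*n^3 + 84*n^2 + 18*n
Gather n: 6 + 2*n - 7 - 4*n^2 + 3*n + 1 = -4*n^2 + 5*n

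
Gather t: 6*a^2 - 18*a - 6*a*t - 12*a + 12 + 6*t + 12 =6*a^2 - 30*a + t*(6 - 6*a) + 24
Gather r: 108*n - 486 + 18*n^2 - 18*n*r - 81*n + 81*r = 18*n^2 + 27*n + r*(81 - 18*n) - 486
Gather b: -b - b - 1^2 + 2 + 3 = 4 - 2*b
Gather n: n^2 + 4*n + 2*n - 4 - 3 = n^2 + 6*n - 7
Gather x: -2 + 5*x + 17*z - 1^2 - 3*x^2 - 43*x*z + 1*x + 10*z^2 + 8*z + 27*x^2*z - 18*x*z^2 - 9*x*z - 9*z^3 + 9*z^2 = x^2*(27*z - 3) + x*(-18*z^2 - 52*z + 6) - 9*z^3 + 19*z^2 + 25*z - 3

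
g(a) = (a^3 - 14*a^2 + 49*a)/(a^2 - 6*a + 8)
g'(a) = (6 - 2*a)*(a^3 - 14*a^2 + 49*a)/(a^2 - 6*a + 8)^2 + (3*a^2 - 28*a + 49)/(a^2 - 6*a + 8)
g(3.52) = -58.43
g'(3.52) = -66.30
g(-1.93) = -6.60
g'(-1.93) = 2.11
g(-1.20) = -4.85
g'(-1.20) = 2.78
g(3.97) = -616.72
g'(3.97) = -19992.56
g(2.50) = -67.50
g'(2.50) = 93.00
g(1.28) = 21.38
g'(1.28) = 46.79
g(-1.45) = -5.51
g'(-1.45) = 2.49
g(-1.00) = -4.27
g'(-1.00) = 3.06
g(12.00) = 3.75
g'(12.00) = 0.97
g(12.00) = 3.75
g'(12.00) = 0.97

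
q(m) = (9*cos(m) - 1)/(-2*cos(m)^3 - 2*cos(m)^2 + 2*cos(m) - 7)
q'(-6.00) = 0.08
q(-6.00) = -0.88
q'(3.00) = 0.14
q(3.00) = 1.10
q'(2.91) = 0.22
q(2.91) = 1.08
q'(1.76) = 1.07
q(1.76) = 0.36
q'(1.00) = 0.98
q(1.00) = -0.57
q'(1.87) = 0.96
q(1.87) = 0.47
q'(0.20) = 0.05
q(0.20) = -0.88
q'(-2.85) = -0.28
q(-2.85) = 1.07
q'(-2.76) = -0.35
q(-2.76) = 1.04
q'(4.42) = -0.97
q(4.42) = 0.47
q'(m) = (9*cos(m) - 1)*(-6*sin(m)*cos(m)^2 - 4*sin(m)*cos(m) + 2*sin(m))/(-2*cos(m)^3 - 2*cos(m)^2 + 2*cos(m) - 7)^2 - 9*sin(m)/(-2*cos(m)^3 - 2*cos(m)^2 + 2*cos(m) - 7) = (-36*cos(m)^3 - 12*cos(m)^2 + 4*cos(m) + 61)*sin(m)/(2*sin(m)^2*cos(m) + 2*sin(m)^2 - 9)^2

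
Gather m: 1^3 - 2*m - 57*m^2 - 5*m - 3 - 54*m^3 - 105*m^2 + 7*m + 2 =-54*m^3 - 162*m^2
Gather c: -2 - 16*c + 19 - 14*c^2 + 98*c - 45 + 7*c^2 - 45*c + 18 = -7*c^2 + 37*c - 10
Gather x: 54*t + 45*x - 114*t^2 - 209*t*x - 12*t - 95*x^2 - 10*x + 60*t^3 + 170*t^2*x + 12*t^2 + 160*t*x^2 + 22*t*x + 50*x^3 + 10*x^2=60*t^3 - 102*t^2 + 42*t + 50*x^3 + x^2*(160*t - 85) + x*(170*t^2 - 187*t + 35)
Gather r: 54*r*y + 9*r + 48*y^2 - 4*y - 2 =r*(54*y + 9) + 48*y^2 - 4*y - 2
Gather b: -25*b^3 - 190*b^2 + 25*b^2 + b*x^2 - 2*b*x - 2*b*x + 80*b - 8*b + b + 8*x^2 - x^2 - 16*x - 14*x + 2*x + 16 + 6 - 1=-25*b^3 - 165*b^2 + b*(x^2 - 4*x + 73) + 7*x^2 - 28*x + 21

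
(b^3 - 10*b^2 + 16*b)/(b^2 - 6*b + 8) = b*(b - 8)/(b - 4)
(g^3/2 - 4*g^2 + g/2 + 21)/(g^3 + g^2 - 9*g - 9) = (g^2 - 5*g - 14)/(2*(g^2 + 4*g + 3))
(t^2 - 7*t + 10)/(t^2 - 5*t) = (t - 2)/t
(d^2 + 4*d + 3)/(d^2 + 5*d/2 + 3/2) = 2*(d + 3)/(2*d + 3)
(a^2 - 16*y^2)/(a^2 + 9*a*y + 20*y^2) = (a - 4*y)/(a + 5*y)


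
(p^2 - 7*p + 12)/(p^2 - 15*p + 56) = (p^2 - 7*p + 12)/(p^2 - 15*p + 56)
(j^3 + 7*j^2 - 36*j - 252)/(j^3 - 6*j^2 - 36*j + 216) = (j + 7)/(j - 6)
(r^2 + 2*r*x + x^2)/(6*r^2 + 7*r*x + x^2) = (r + x)/(6*r + x)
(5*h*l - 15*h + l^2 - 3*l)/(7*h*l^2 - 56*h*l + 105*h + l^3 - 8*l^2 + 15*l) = (5*h + l)/(7*h*l - 35*h + l^2 - 5*l)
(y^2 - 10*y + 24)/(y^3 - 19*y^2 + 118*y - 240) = (y - 4)/(y^2 - 13*y + 40)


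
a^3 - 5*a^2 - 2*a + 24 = (a - 4)*(a - 3)*(a + 2)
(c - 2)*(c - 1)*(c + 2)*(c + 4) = c^4 + 3*c^3 - 8*c^2 - 12*c + 16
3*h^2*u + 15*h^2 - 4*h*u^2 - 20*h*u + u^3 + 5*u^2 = (-3*h + u)*(-h + u)*(u + 5)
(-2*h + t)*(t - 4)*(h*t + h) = -2*h^2*t^2 + 6*h^2*t + 8*h^2 + h*t^3 - 3*h*t^2 - 4*h*t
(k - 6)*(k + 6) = k^2 - 36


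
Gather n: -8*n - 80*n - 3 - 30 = -88*n - 33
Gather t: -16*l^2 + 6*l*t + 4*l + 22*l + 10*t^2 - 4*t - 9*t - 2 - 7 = -16*l^2 + 26*l + 10*t^2 + t*(6*l - 13) - 9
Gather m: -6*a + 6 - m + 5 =-6*a - m + 11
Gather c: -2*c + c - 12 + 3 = -c - 9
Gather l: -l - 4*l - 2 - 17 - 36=-5*l - 55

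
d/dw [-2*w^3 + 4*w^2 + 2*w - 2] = -6*w^2 + 8*w + 2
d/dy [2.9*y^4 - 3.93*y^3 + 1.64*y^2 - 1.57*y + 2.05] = 11.6*y^3 - 11.79*y^2 + 3.28*y - 1.57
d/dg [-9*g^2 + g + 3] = 1 - 18*g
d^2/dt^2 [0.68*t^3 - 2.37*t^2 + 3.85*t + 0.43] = 4.08*t - 4.74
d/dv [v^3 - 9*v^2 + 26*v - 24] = 3*v^2 - 18*v + 26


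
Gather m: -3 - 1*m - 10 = -m - 13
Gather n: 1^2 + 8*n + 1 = 8*n + 2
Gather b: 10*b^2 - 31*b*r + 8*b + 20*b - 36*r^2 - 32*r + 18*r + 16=10*b^2 + b*(28 - 31*r) - 36*r^2 - 14*r + 16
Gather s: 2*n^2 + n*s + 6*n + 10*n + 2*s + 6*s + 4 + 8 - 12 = 2*n^2 + 16*n + s*(n + 8)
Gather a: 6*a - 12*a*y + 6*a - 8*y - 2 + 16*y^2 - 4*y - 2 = a*(12 - 12*y) + 16*y^2 - 12*y - 4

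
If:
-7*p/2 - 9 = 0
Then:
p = -18/7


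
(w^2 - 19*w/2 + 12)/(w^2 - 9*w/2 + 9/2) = (w - 8)/(w - 3)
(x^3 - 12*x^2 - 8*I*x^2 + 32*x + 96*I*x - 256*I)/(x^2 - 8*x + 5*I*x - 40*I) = (x^2 + x*(-4 - 8*I) + 32*I)/(x + 5*I)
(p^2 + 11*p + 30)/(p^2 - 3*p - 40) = (p + 6)/(p - 8)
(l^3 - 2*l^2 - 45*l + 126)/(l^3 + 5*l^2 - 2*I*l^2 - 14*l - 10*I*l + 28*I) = (l^2 - 9*l + 18)/(l^2 - 2*l*(1 + I) + 4*I)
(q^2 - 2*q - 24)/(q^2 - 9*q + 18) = (q + 4)/(q - 3)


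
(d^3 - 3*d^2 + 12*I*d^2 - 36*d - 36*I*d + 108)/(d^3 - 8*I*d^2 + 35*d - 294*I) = (d^2 + d*(-3 + 6*I) - 18*I)/(d^2 - 14*I*d - 49)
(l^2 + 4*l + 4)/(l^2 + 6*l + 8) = (l + 2)/(l + 4)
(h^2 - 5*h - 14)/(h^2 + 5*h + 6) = (h - 7)/(h + 3)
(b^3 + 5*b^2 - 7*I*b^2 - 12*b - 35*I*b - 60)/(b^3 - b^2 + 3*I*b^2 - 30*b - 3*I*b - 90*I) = (b^2 - 7*I*b - 12)/(b^2 + 3*b*(-2 + I) - 18*I)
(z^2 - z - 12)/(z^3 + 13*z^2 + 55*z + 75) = (z - 4)/(z^2 + 10*z + 25)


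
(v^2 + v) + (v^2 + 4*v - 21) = 2*v^2 + 5*v - 21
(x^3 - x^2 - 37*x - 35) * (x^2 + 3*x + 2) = x^5 + 2*x^4 - 38*x^3 - 148*x^2 - 179*x - 70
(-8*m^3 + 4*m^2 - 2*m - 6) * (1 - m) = 8*m^4 - 12*m^3 + 6*m^2 + 4*m - 6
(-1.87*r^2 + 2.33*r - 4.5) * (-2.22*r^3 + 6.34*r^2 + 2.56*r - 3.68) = 4.1514*r^5 - 17.0284*r^4 + 19.975*r^3 - 15.6836*r^2 - 20.0944*r + 16.56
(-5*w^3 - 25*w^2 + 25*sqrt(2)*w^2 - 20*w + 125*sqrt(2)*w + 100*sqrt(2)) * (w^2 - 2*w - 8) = -5*w^5 - 15*w^4 + 25*sqrt(2)*w^4 + 70*w^3 + 75*sqrt(2)*w^3 - 350*sqrt(2)*w^2 + 240*w^2 - 1200*sqrt(2)*w + 160*w - 800*sqrt(2)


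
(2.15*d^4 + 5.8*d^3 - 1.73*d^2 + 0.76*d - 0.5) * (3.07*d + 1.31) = 6.6005*d^5 + 20.6225*d^4 + 2.2869*d^3 + 0.0668999999999995*d^2 - 0.5394*d - 0.655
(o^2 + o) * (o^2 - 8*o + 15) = o^4 - 7*o^3 + 7*o^2 + 15*o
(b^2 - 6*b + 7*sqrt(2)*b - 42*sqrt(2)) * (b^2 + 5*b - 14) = b^4 - b^3 + 7*sqrt(2)*b^3 - 44*b^2 - 7*sqrt(2)*b^2 - 308*sqrt(2)*b + 84*b + 588*sqrt(2)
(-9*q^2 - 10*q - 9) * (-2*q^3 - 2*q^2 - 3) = 18*q^5 + 38*q^4 + 38*q^3 + 45*q^2 + 30*q + 27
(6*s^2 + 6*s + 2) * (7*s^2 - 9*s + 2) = 42*s^4 - 12*s^3 - 28*s^2 - 6*s + 4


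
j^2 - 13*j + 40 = (j - 8)*(j - 5)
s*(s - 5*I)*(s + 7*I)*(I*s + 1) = I*s^4 - s^3 + 37*I*s^2 + 35*s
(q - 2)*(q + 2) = q^2 - 4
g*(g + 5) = g^2 + 5*g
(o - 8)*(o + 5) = o^2 - 3*o - 40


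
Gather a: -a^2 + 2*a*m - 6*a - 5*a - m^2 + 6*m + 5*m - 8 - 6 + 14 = -a^2 + a*(2*m - 11) - m^2 + 11*m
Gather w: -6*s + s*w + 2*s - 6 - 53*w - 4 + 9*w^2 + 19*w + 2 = -4*s + 9*w^2 + w*(s - 34) - 8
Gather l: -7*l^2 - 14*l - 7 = -7*l^2 - 14*l - 7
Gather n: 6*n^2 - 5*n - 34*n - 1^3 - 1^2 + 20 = 6*n^2 - 39*n + 18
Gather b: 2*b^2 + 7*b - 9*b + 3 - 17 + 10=2*b^2 - 2*b - 4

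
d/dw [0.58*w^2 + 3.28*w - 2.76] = 1.16*w + 3.28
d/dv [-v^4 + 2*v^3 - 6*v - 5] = -4*v^3 + 6*v^2 - 6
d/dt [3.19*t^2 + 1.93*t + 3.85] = 6.38*t + 1.93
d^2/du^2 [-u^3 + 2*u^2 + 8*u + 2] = 4 - 6*u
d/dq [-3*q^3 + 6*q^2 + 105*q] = -9*q^2 + 12*q + 105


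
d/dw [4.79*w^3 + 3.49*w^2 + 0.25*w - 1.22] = 14.37*w^2 + 6.98*w + 0.25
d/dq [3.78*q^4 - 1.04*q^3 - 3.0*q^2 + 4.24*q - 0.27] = 15.12*q^3 - 3.12*q^2 - 6.0*q + 4.24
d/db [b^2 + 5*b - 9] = 2*b + 5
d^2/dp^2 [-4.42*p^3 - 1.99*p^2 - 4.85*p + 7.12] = -26.52*p - 3.98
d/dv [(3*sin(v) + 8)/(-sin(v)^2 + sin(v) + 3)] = (3*sin(v)^2 + 16*sin(v) + 1)*cos(v)/(sin(v) + cos(v)^2 + 2)^2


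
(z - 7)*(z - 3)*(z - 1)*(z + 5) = z^4 - 6*z^3 - 24*z^2 + 134*z - 105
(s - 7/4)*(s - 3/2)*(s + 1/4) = s^3 - 3*s^2 + 29*s/16 + 21/32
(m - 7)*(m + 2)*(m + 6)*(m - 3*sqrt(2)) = m^4 - 3*sqrt(2)*m^3 + m^3 - 44*m^2 - 3*sqrt(2)*m^2 - 84*m + 132*sqrt(2)*m + 252*sqrt(2)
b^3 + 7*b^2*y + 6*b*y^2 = b*(b + y)*(b + 6*y)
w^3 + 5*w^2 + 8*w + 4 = (w + 1)*(w + 2)^2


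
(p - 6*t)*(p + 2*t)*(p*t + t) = p^3*t - 4*p^2*t^2 + p^2*t - 12*p*t^3 - 4*p*t^2 - 12*t^3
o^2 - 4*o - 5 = (o - 5)*(o + 1)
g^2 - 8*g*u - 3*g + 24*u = (g - 3)*(g - 8*u)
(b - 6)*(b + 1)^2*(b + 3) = b^4 - b^3 - 23*b^2 - 39*b - 18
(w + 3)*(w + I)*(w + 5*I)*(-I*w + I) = -I*w^4 + 6*w^3 - 2*I*w^3 + 12*w^2 + 8*I*w^2 - 18*w + 10*I*w - 15*I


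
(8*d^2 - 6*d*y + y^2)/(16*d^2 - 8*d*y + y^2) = (-2*d + y)/(-4*d + y)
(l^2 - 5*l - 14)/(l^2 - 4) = (l - 7)/(l - 2)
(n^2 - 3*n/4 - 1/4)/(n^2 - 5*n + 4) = (n + 1/4)/(n - 4)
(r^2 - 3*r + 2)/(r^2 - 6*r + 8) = (r - 1)/(r - 4)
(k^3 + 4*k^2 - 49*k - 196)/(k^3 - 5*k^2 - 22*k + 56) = (k + 7)/(k - 2)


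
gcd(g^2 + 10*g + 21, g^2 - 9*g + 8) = 1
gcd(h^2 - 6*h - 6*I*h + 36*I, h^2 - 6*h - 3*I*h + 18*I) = h - 6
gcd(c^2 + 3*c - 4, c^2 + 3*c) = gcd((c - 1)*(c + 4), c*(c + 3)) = 1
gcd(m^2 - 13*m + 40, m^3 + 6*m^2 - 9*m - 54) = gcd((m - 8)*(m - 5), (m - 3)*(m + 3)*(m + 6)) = 1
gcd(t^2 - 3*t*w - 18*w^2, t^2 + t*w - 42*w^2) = t - 6*w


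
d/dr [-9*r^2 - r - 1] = -18*r - 1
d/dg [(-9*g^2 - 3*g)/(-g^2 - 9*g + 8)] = 6*(13*g^2 - 24*g - 4)/(g^4 + 18*g^3 + 65*g^2 - 144*g + 64)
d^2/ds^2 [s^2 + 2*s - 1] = 2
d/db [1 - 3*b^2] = -6*b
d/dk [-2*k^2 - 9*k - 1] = -4*k - 9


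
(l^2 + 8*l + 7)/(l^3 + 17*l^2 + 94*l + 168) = (l + 1)/(l^2 + 10*l + 24)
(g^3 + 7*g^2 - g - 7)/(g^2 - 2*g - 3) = (g^2 + 6*g - 7)/(g - 3)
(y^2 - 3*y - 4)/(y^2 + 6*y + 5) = (y - 4)/(y + 5)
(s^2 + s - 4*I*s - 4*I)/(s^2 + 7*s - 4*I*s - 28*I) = (s + 1)/(s + 7)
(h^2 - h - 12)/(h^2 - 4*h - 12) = (-h^2 + h + 12)/(-h^2 + 4*h + 12)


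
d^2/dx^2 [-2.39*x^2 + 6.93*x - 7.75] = -4.78000000000000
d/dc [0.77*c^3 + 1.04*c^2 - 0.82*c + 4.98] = 2.31*c^2 + 2.08*c - 0.82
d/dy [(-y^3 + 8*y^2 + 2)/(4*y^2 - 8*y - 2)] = (-2*y^4 + 8*y^3 - 29*y^2 - 24*y + 8)/(2*(4*y^4 - 16*y^3 + 12*y^2 + 8*y + 1))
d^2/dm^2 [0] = 0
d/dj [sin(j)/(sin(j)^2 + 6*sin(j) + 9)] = (3 - sin(j))*cos(j)/(sin(j) + 3)^3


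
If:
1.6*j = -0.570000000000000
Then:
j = -0.36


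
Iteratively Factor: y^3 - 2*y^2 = (y)*(y^2 - 2*y) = y^2*(y - 2)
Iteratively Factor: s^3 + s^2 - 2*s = (s + 2)*(s^2 - s) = s*(s + 2)*(s - 1)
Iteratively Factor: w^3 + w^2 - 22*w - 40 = (w + 2)*(w^2 - w - 20) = (w - 5)*(w + 2)*(w + 4)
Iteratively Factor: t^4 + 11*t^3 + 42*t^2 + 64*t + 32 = (t + 1)*(t^3 + 10*t^2 + 32*t + 32) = (t + 1)*(t + 4)*(t^2 + 6*t + 8) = (t + 1)*(t + 4)^2*(t + 2)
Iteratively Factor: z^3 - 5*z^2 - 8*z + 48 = (z - 4)*(z^2 - z - 12) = (z - 4)*(z + 3)*(z - 4)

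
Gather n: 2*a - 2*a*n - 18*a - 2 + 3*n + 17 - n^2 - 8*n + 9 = -16*a - n^2 + n*(-2*a - 5) + 24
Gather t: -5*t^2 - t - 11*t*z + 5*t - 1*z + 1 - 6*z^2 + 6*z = -5*t^2 + t*(4 - 11*z) - 6*z^2 + 5*z + 1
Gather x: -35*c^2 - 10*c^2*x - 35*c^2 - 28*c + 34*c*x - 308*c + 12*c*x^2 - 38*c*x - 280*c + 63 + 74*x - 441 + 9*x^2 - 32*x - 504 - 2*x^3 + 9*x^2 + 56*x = -70*c^2 - 616*c - 2*x^3 + x^2*(12*c + 18) + x*(-10*c^2 - 4*c + 98) - 882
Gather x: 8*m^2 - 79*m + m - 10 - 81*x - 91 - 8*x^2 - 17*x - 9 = 8*m^2 - 78*m - 8*x^2 - 98*x - 110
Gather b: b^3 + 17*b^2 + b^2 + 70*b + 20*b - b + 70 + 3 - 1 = b^3 + 18*b^2 + 89*b + 72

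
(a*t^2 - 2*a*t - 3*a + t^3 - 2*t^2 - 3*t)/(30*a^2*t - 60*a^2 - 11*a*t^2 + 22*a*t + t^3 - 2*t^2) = (a*t^2 - 2*a*t - 3*a + t^3 - 2*t^2 - 3*t)/(30*a^2*t - 60*a^2 - 11*a*t^2 + 22*a*t + t^3 - 2*t^2)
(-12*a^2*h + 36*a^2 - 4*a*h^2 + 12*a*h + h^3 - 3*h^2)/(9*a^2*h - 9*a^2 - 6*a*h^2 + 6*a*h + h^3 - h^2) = (-12*a^2*h + 36*a^2 - 4*a*h^2 + 12*a*h + h^3 - 3*h^2)/(9*a^2*h - 9*a^2 - 6*a*h^2 + 6*a*h + h^3 - h^2)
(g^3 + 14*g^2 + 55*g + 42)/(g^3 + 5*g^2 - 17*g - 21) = (g + 6)/(g - 3)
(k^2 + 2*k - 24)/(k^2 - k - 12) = (k + 6)/(k + 3)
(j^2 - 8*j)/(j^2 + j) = (j - 8)/(j + 1)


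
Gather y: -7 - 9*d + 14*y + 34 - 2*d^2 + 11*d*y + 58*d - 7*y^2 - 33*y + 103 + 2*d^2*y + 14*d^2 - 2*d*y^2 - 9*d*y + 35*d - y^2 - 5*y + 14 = 12*d^2 + 84*d + y^2*(-2*d - 8) + y*(2*d^2 + 2*d - 24) + 144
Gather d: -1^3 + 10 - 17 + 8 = 0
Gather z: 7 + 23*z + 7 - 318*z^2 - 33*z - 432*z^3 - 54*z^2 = -432*z^3 - 372*z^2 - 10*z + 14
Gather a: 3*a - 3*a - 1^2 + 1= 0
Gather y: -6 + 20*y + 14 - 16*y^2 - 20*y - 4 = 4 - 16*y^2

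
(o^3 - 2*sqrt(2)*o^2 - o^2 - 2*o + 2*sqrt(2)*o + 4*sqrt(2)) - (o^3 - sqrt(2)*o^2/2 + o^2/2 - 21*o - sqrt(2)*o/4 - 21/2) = -3*sqrt(2)*o^2/2 - 3*o^2/2 + 9*sqrt(2)*o/4 + 19*o + 4*sqrt(2) + 21/2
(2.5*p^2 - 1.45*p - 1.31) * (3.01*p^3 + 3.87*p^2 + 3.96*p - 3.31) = 7.525*p^5 + 5.3105*p^4 + 0.345400000000001*p^3 - 19.0867*p^2 - 0.3881*p + 4.3361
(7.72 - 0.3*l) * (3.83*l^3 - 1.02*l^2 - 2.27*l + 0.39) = -1.149*l^4 + 29.8736*l^3 - 7.1934*l^2 - 17.6414*l + 3.0108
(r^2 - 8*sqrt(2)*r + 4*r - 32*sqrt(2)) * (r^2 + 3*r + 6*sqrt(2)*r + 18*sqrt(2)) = r^4 - 2*sqrt(2)*r^3 + 7*r^3 - 84*r^2 - 14*sqrt(2)*r^2 - 672*r - 24*sqrt(2)*r - 1152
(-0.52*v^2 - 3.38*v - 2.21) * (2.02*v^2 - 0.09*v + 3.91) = -1.0504*v^4 - 6.7808*v^3 - 6.1932*v^2 - 13.0169*v - 8.6411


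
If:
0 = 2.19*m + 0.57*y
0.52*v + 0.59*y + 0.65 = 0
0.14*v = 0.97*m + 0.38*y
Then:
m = 0.16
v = -0.56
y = -0.61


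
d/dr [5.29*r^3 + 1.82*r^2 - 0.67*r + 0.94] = 15.87*r^2 + 3.64*r - 0.67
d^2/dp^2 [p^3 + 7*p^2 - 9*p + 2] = 6*p + 14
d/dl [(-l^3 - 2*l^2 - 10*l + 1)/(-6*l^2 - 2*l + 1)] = (6*l^4 + 4*l^3 - 59*l^2 + 8*l - 8)/(36*l^4 + 24*l^3 - 8*l^2 - 4*l + 1)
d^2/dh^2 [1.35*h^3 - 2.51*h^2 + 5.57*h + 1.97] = 8.1*h - 5.02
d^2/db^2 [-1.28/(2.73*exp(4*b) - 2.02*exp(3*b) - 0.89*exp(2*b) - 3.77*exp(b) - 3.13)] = (1.28*(-21.84*exp(3*b) + 12.12*exp(2*b) + 3.56*exp(b) + 7.54)*(-10.92*exp(3*b) + 6.06*exp(2*b) + 1.78*exp(b) + 3.77)*exp(b) + (55.9104*exp(3*b) - 23.2704*exp(2*b) - 4.5568*exp(b) - 4.8256)*(-2.73*exp(4*b) + 2.02*exp(3*b) + 0.89*exp(2*b) + 3.77*exp(b) + 3.13))*exp(b)/(-2.73*exp(4*b) + 2.02*exp(3*b) + 0.89*exp(2*b) + 3.77*exp(b) + 3.13)^3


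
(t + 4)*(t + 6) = t^2 + 10*t + 24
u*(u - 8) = u^2 - 8*u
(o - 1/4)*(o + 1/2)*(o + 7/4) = o^3 + 2*o^2 + 5*o/16 - 7/32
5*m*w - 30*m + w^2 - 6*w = (5*m + w)*(w - 6)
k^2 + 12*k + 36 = (k + 6)^2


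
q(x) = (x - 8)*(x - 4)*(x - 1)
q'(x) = (x - 8)*(x - 4) + (x - 8)*(x - 1) + (x - 4)*(x - 1) = 3*x^2 - 26*x + 44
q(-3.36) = -364.54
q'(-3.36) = 165.23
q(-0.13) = -37.94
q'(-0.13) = 47.43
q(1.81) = 10.98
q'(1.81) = 6.77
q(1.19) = 3.64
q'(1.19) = 17.31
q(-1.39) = -120.96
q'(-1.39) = 85.94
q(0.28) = -20.68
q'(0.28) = 36.96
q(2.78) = 11.34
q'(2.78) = -5.09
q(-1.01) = -90.73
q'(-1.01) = 73.32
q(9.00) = 40.00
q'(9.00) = 53.00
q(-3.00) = -308.00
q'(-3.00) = 149.00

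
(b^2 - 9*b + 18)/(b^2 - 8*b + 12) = (b - 3)/(b - 2)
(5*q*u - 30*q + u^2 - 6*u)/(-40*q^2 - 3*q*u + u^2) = (6 - u)/(8*q - u)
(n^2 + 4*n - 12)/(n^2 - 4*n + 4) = (n + 6)/(n - 2)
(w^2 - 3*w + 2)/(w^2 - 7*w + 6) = (w - 2)/(w - 6)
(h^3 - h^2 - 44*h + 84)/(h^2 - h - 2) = (h^2 + h - 42)/(h + 1)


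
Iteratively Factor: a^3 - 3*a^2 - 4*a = (a - 4)*(a^2 + a) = (a - 4)*(a + 1)*(a)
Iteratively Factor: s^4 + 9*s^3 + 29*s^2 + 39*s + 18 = (s + 1)*(s^3 + 8*s^2 + 21*s + 18) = (s + 1)*(s + 3)*(s^2 + 5*s + 6) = (s + 1)*(s + 3)^2*(s + 2)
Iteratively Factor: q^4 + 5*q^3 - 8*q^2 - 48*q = (q)*(q^3 + 5*q^2 - 8*q - 48) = q*(q - 3)*(q^2 + 8*q + 16) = q*(q - 3)*(q + 4)*(q + 4)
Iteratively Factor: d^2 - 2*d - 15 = (d - 5)*(d + 3)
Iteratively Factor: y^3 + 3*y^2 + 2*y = (y + 2)*(y^2 + y) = y*(y + 2)*(y + 1)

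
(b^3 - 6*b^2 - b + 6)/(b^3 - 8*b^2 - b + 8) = (b - 6)/(b - 8)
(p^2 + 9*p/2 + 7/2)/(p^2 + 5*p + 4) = (p + 7/2)/(p + 4)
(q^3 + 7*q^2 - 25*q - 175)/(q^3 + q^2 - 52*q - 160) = (q^2 + 2*q - 35)/(q^2 - 4*q - 32)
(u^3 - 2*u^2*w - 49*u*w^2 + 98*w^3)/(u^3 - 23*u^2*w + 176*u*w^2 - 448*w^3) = (u^2 + 5*u*w - 14*w^2)/(u^2 - 16*u*w + 64*w^2)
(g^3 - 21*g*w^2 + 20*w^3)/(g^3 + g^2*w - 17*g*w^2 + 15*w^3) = (-g + 4*w)/(-g + 3*w)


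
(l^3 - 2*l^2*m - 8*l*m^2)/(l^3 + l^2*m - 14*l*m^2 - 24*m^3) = l/(l + 3*m)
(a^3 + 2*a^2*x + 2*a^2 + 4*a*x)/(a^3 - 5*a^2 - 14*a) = (a + 2*x)/(a - 7)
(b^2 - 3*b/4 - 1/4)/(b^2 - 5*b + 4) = (b + 1/4)/(b - 4)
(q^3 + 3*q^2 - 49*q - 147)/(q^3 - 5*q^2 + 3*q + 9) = (q^3 + 3*q^2 - 49*q - 147)/(q^3 - 5*q^2 + 3*q + 9)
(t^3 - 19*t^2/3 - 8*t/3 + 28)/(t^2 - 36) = (3*t^2 - t - 14)/(3*(t + 6))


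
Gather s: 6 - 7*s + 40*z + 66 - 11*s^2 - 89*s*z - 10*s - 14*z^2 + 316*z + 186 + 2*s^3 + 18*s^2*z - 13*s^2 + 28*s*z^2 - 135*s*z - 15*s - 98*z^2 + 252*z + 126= 2*s^3 + s^2*(18*z - 24) + s*(28*z^2 - 224*z - 32) - 112*z^2 + 608*z + 384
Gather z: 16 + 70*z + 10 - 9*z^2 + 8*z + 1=-9*z^2 + 78*z + 27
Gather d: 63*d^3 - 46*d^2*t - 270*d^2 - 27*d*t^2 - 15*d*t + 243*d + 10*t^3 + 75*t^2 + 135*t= 63*d^3 + d^2*(-46*t - 270) + d*(-27*t^2 - 15*t + 243) + 10*t^3 + 75*t^2 + 135*t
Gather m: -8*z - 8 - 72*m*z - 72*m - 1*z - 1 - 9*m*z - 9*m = m*(-81*z - 81) - 9*z - 9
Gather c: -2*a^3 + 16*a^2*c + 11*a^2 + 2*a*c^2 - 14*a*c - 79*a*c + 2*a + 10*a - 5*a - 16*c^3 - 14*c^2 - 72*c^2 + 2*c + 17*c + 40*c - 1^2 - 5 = -2*a^3 + 11*a^2 + 7*a - 16*c^3 + c^2*(2*a - 86) + c*(16*a^2 - 93*a + 59) - 6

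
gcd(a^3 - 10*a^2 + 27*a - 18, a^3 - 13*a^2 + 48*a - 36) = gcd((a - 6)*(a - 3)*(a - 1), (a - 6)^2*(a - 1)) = a^2 - 7*a + 6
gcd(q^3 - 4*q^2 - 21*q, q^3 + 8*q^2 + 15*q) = q^2 + 3*q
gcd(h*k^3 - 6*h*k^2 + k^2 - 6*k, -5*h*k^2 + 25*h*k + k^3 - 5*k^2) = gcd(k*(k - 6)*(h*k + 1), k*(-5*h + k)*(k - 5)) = k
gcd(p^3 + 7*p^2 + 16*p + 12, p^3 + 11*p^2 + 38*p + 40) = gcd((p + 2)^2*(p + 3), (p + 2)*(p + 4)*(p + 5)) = p + 2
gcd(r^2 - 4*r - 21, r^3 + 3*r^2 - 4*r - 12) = r + 3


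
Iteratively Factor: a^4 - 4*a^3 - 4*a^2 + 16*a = (a)*(a^3 - 4*a^2 - 4*a + 16) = a*(a + 2)*(a^2 - 6*a + 8) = a*(a - 2)*(a + 2)*(a - 4)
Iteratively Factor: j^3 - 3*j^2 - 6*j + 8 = (j - 1)*(j^2 - 2*j - 8) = (j - 1)*(j + 2)*(j - 4)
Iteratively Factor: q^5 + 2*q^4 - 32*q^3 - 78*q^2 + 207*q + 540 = (q + 3)*(q^4 - q^3 - 29*q^2 + 9*q + 180) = (q + 3)^2*(q^3 - 4*q^2 - 17*q + 60) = (q - 3)*(q + 3)^2*(q^2 - q - 20) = (q - 3)*(q + 3)^2*(q + 4)*(q - 5)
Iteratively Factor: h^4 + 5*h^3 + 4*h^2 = (h + 1)*(h^3 + 4*h^2) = h*(h + 1)*(h^2 + 4*h) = h^2*(h + 1)*(h + 4)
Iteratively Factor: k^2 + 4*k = (k)*(k + 4)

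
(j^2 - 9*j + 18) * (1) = j^2 - 9*j + 18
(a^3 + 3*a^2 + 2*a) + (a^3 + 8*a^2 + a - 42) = 2*a^3 + 11*a^2 + 3*a - 42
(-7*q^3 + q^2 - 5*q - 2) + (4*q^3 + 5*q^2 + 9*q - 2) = -3*q^3 + 6*q^2 + 4*q - 4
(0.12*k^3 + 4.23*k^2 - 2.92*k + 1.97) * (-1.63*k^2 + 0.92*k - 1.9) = -0.1956*k^5 - 6.7845*k^4 + 8.4232*k^3 - 13.9345*k^2 + 7.3604*k - 3.743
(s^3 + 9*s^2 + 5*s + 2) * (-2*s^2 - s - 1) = -2*s^5 - 19*s^4 - 20*s^3 - 18*s^2 - 7*s - 2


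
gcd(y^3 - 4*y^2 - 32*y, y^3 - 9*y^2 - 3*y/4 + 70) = y - 8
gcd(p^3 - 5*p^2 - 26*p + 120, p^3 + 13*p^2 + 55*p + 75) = p + 5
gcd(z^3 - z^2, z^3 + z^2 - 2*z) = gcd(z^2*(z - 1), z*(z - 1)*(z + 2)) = z^2 - z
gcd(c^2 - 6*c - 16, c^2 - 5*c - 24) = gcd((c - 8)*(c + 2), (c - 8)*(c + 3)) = c - 8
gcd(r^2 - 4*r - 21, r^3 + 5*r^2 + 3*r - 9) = r + 3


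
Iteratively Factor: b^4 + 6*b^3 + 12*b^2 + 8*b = (b)*(b^3 + 6*b^2 + 12*b + 8) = b*(b + 2)*(b^2 + 4*b + 4) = b*(b + 2)^2*(b + 2)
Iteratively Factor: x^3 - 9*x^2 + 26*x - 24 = (x - 2)*(x^2 - 7*x + 12) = (x - 3)*(x - 2)*(x - 4)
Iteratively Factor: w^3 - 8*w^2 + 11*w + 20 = (w - 5)*(w^2 - 3*w - 4) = (w - 5)*(w - 4)*(w + 1)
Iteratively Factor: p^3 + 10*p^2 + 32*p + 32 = (p + 4)*(p^2 + 6*p + 8) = (p + 4)^2*(p + 2)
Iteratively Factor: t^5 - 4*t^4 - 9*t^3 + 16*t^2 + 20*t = (t + 1)*(t^4 - 5*t^3 - 4*t^2 + 20*t) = (t + 1)*(t + 2)*(t^3 - 7*t^2 + 10*t) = (t - 5)*(t + 1)*(t + 2)*(t^2 - 2*t) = t*(t - 5)*(t + 1)*(t + 2)*(t - 2)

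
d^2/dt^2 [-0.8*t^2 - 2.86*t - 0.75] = -1.60000000000000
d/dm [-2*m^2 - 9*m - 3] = -4*m - 9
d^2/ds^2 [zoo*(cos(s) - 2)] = zoo*cos(s)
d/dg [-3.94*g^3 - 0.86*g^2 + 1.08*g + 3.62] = -11.82*g^2 - 1.72*g + 1.08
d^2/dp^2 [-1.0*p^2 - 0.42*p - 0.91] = -2.00000000000000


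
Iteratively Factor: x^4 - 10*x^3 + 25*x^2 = (x - 5)*(x^3 - 5*x^2) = x*(x - 5)*(x^2 - 5*x) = x*(x - 5)^2*(x)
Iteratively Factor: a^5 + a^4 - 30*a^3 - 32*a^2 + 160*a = (a + 4)*(a^4 - 3*a^3 - 18*a^2 + 40*a) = (a - 2)*(a + 4)*(a^3 - a^2 - 20*a) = (a - 2)*(a + 4)^2*(a^2 - 5*a) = (a - 5)*(a - 2)*(a + 4)^2*(a)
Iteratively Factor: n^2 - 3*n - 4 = (n - 4)*(n + 1)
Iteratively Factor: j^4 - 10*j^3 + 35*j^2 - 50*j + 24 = (j - 4)*(j^3 - 6*j^2 + 11*j - 6) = (j - 4)*(j - 1)*(j^2 - 5*j + 6) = (j - 4)*(j - 3)*(j - 1)*(j - 2)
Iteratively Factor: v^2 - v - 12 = (v + 3)*(v - 4)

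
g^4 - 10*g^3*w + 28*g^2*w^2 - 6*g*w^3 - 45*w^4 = (g - 5*w)*(g - 3*w)^2*(g + w)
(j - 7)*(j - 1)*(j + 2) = j^3 - 6*j^2 - 9*j + 14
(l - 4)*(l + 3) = l^2 - l - 12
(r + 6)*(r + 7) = r^2 + 13*r + 42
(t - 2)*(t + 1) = t^2 - t - 2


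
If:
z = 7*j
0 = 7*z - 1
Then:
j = 1/49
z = 1/7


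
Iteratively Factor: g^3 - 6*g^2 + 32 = (g - 4)*(g^2 - 2*g - 8) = (g - 4)*(g + 2)*(g - 4)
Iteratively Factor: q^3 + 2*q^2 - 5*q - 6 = (q - 2)*(q^2 + 4*q + 3) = (q - 2)*(q + 3)*(q + 1)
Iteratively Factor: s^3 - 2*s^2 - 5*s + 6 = (s - 1)*(s^2 - s - 6) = (s - 1)*(s + 2)*(s - 3)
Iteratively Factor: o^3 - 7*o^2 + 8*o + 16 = (o - 4)*(o^2 - 3*o - 4) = (o - 4)^2*(o + 1)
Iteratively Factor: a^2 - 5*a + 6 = (a - 3)*(a - 2)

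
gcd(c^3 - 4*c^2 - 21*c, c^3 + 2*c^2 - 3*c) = c^2 + 3*c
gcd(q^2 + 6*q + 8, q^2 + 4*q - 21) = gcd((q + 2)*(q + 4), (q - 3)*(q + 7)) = 1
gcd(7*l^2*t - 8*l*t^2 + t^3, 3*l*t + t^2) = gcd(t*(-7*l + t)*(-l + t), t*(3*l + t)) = t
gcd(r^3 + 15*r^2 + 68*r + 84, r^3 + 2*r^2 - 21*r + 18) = r + 6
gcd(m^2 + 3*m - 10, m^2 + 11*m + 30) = m + 5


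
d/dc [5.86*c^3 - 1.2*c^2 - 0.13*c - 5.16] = 17.58*c^2 - 2.4*c - 0.13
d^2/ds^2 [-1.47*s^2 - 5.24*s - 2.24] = -2.94000000000000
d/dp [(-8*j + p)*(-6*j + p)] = -14*j + 2*p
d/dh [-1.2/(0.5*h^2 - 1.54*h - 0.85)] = (1.2*h - 1.848)/(-0.5*h^2 + 1.54*h + 0.85)^2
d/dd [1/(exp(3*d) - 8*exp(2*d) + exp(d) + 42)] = (-3*exp(2*d) + 16*exp(d) - 1)*exp(d)/(exp(3*d) - 8*exp(2*d) + exp(d) + 42)^2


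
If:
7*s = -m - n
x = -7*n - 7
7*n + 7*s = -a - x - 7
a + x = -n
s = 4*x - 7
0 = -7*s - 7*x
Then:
No Solution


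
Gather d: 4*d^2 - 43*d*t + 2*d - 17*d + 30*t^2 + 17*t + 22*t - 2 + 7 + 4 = 4*d^2 + d*(-43*t - 15) + 30*t^2 + 39*t + 9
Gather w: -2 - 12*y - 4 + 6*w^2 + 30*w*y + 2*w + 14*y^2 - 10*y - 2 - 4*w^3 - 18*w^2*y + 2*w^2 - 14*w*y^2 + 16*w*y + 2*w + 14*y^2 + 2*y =-4*w^3 + w^2*(8 - 18*y) + w*(-14*y^2 + 46*y + 4) + 28*y^2 - 20*y - 8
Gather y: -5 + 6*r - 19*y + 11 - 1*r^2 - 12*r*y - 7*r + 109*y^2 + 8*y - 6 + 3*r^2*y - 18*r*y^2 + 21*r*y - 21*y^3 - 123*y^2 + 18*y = -r^2 - r - 21*y^3 + y^2*(-18*r - 14) + y*(3*r^2 + 9*r + 7)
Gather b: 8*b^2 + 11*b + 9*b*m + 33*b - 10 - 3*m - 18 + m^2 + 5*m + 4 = 8*b^2 + b*(9*m + 44) + m^2 + 2*m - 24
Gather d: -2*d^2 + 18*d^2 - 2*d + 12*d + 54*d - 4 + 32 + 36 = 16*d^2 + 64*d + 64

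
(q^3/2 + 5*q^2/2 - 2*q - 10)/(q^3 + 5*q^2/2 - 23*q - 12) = (q^3 + 5*q^2 - 4*q - 20)/(2*q^3 + 5*q^2 - 46*q - 24)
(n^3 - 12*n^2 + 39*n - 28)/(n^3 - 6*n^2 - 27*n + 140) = (n - 1)/(n + 5)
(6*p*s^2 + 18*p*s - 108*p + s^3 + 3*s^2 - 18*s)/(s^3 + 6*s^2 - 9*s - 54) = (6*p + s)/(s + 3)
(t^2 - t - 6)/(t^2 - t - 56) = (-t^2 + t + 6)/(-t^2 + t + 56)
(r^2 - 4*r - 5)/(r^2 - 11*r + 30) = (r + 1)/(r - 6)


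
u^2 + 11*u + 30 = (u + 5)*(u + 6)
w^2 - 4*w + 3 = (w - 3)*(w - 1)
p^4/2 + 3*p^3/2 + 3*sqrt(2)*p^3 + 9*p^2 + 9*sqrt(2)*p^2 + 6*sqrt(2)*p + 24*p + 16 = (p/2 + 1)*(p + 1)*(p + 2*sqrt(2))*(p + 4*sqrt(2))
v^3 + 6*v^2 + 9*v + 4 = (v + 1)^2*(v + 4)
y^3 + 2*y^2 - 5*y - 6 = (y - 2)*(y + 1)*(y + 3)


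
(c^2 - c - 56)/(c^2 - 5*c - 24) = (c + 7)/(c + 3)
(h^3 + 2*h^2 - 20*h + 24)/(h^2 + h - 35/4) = 4*(h^3 + 2*h^2 - 20*h + 24)/(4*h^2 + 4*h - 35)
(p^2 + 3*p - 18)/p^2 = 1 + 3/p - 18/p^2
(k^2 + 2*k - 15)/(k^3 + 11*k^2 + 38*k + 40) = (k - 3)/(k^2 + 6*k + 8)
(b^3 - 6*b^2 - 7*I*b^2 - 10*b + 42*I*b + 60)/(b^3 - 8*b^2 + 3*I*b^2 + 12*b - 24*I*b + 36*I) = (b^2 - 7*I*b - 10)/(b^2 + b*(-2 + 3*I) - 6*I)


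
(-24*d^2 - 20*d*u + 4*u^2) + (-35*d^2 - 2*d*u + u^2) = -59*d^2 - 22*d*u + 5*u^2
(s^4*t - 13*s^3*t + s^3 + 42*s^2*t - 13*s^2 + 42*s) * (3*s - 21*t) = 3*s^5*t - 21*s^4*t^2 - 39*s^4*t + 3*s^4 + 273*s^3*t^2 + 105*s^3*t - 39*s^3 - 882*s^2*t^2 + 273*s^2*t + 126*s^2 - 882*s*t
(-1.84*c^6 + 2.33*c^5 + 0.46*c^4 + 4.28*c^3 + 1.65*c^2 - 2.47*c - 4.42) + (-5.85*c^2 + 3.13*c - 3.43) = -1.84*c^6 + 2.33*c^5 + 0.46*c^4 + 4.28*c^3 - 4.2*c^2 + 0.66*c - 7.85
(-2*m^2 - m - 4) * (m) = -2*m^3 - m^2 - 4*m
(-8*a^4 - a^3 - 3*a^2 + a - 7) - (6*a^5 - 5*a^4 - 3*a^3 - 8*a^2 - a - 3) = -6*a^5 - 3*a^4 + 2*a^3 + 5*a^2 + 2*a - 4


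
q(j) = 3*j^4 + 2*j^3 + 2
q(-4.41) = 965.15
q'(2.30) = 177.74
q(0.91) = 5.56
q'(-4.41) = -912.50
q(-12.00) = 58754.00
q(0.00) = 2.00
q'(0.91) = 14.01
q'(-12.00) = -19872.00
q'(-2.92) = -247.61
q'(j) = 12*j^3 + 6*j^2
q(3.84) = 767.54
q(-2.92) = 170.30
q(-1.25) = 5.42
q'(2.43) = 207.62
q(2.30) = 110.29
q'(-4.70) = -1113.34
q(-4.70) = 1258.26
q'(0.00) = 0.00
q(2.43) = 135.30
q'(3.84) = 767.95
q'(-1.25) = -14.06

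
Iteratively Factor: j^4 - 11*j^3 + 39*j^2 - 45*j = (j)*(j^3 - 11*j^2 + 39*j - 45) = j*(j - 5)*(j^2 - 6*j + 9) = j*(j - 5)*(j - 3)*(j - 3)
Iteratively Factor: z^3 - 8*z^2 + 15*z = (z - 5)*(z^2 - 3*z) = z*(z - 5)*(z - 3)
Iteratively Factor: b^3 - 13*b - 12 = (b + 1)*(b^2 - b - 12) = (b + 1)*(b + 3)*(b - 4)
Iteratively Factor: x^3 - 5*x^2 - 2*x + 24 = (x - 4)*(x^2 - x - 6) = (x - 4)*(x + 2)*(x - 3)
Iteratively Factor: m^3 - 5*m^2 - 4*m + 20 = (m + 2)*(m^2 - 7*m + 10) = (m - 5)*(m + 2)*(m - 2)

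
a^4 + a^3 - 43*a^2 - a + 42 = (a - 6)*(a - 1)*(a + 1)*(a + 7)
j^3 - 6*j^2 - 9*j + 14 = (j - 7)*(j - 1)*(j + 2)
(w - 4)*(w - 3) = w^2 - 7*w + 12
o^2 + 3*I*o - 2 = (o + I)*(o + 2*I)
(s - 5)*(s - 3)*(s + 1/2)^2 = s^4 - 7*s^3 + 29*s^2/4 + 13*s + 15/4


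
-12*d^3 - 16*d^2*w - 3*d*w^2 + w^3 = (-6*d + w)*(d + w)*(2*d + w)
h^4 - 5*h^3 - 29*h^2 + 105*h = h*(h - 7)*(h - 3)*(h + 5)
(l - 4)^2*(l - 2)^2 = l^4 - 12*l^3 + 52*l^2 - 96*l + 64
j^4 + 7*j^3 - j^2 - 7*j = j*(j - 1)*(j + 1)*(j + 7)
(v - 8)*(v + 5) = v^2 - 3*v - 40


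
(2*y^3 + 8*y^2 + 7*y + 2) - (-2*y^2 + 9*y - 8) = 2*y^3 + 10*y^2 - 2*y + 10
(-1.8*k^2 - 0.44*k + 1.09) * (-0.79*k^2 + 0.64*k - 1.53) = 1.422*k^4 - 0.8044*k^3 + 1.6113*k^2 + 1.3708*k - 1.6677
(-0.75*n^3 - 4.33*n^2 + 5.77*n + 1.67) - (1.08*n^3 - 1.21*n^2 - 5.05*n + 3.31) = -1.83*n^3 - 3.12*n^2 + 10.82*n - 1.64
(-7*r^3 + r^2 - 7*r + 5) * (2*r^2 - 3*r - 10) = -14*r^5 + 23*r^4 + 53*r^3 + 21*r^2 + 55*r - 50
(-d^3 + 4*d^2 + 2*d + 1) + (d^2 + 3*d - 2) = -d^3 + 5*d^2 + 5*d - 1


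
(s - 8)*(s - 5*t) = s^2 - 5*s*t - 8*s + 40*t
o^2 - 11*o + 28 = (o - 7)*(o - 4)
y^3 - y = y*(y - 1)*(y + 1)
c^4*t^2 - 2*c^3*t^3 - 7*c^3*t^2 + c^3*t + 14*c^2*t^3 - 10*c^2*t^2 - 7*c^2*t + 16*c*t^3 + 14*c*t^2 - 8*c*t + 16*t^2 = (c - 8)*(c - 2*t)*(c*t + 1)*(c*t + t)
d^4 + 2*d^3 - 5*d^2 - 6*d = d*(d - 2)*(d + 1)*(d + 3)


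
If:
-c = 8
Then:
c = -8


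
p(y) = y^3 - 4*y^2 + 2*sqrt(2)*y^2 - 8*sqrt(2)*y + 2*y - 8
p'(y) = 3*y^2 - 8*y + 4*sqrt(2)*y - 8*sqrt(2) + 2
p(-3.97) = -52.06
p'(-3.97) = 47.27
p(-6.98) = -340.14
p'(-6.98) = 153.20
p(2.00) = -23.31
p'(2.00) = -2.00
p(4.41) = 13.91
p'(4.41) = 38.70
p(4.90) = 35.88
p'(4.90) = 51.23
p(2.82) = -21.16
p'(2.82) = 7.94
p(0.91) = -16.69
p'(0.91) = -8.96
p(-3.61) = -36.69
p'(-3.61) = 38.24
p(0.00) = -8.00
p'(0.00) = -9.31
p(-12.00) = -1792.94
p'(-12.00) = 450.80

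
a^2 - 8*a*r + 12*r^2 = (a - 6*r)*(a - 2*r)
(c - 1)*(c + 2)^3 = c^4 + 5*c^3 + 6*c^2 - 4*c - 8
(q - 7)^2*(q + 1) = q^3 - 13*q^2 + 35*q + 49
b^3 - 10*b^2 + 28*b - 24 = (b - 6)*(b - 2)^2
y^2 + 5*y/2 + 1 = (y + 1/2)*(y + 2)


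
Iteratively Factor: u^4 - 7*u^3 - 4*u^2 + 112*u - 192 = (u + 4)*(u^3 - 11*u^2 + 40*u - 48) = (u - 3)*(u + 4)*(u^2 - 8*u + 16) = (u - 4)*(u - 3)*(u + 4)*(u - 4)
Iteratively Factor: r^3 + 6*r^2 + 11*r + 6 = (r + 2)*(r^2 + 4*r + 3) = (r + 2)*(r + 3)*(r + 1)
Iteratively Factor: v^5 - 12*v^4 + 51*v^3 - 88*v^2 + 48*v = (v - 4)*(v^4 - 8*v^3 + 19*v^2 - 12*v) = (v - 4)*(v - 3)*(v^3 - 5*v^2 + 4*v) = v*(v - 4)*(v - 3)*(v^2 - 5*v + 4) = v*(v - 4)^2*(v - 3)*(v - 1)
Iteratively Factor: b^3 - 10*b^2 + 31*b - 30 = (b - 3)*(b^2 - 7*b + 10) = (b - 3)*(b - 2)*(b - 5)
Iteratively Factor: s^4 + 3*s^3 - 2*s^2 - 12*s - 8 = (s - 2)*(s^3 + 5*s^2 + 8*s + 4) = (s - 2)*(s + 1)*(s^2 + 4*s + 4) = (s - 2)*(s + 1)*(s + 2)*(s + 2)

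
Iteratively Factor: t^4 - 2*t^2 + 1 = (t - 1)*(t^3 + t^2 - t - 1) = (t - 1)*(t + 1)*(t^2 - 1) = (t - 1)*(t + 1)^2*(t - 1)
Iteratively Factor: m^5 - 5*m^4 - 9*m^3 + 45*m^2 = (m - 3)*(m^4 - 2*m^3 - 15*m^2) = m*(m - 3)*(m^3 - 2*m^2 - 15*m) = m*(m - 3)*(m + 3)*(m^2 - 5*m) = m*(m - 5)*(m - 3)*(m + 3)*(m)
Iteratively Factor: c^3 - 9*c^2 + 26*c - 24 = (c - 4)*(c^2 - 5*c + 6) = (c - 4)*(c - 2)*(c - 3)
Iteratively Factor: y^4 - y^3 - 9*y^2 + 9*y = (y + 3)*(y^3 - 4*y^2 + 3*y) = (y - 3)*(y + 3)*(y^2 - y) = (y - 3)*(y - 1)*(y + 3)*(y)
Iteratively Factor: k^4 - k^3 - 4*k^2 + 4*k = (k - 2)*(k^3 + k^2 - 2*k) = (k - 2)*(k - 1)*(k^2 + 2*k) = k*(k - 2)*(k - 1)*(k + 2)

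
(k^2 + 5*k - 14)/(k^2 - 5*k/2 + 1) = 2*(k + 7)/(2*k - 1)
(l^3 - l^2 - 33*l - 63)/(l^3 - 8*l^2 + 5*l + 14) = (l^2 + 6*l + 9)/(l^2 - l - 2)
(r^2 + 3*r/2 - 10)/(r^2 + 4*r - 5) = (r^2 + 3*r/2 - 10)/(r^2 + 4*r - 5)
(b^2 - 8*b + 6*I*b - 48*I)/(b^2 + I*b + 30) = (b - 8)/(b - 5*I)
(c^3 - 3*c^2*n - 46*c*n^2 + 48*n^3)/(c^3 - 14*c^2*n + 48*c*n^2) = (c^2 + 5*c*n - 6*n^2)/(c*(c - 6*n))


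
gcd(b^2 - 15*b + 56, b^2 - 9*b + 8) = b - 8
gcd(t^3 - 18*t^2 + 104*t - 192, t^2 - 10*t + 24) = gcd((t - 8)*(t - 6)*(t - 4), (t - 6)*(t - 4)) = t^2 - 10*t + 24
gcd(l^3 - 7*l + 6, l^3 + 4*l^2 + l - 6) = l^2 + 2*l - 3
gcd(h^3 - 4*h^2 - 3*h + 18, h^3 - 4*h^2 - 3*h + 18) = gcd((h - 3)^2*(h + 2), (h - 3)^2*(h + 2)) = h^3 - 4*h^2 - 3*h + 18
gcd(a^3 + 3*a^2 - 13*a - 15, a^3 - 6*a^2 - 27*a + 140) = a + 5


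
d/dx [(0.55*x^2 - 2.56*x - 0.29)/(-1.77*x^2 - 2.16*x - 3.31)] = (-5.7192*x^2 - 4.6676*x + 7.8472)/(3.1329*x^4 + 7.6464*x^3 + 16.383*x^2 + 14.2992*x + 10.9561)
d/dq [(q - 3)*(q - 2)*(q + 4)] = 3*q^2 - 2*q - 14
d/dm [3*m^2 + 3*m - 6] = 6*m + 3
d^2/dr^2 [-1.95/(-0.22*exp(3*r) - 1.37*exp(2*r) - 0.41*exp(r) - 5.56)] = (1.95*(0.66*exp(2*r) + 2.74*exp(r) + 0.41)*(1.32*exp(2*r) + 5.48*exp(r) + 0.82)*exp(r) - (3.861*exp(2*r) + 10.686*exp(r) + 0.7995)*(0.22*exp(3*r) + 1.37*exp(2*r) + 0.41*exp(r) + 5.56))*exp(r)/(0.22*exp(3*r) + 1.37*exp(2*r) + 0.41*exp(r) + 5.56)^3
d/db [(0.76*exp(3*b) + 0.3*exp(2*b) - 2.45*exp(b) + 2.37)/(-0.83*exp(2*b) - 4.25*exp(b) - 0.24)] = (-0.6308*exp(4*b) - 6.46*exp(3*b) - 3.8557*exp(2*b) + 3.7902*exp(b) + 10.6605)*exp(b)/(0.6889*exp(4*b) + 7.055*exp(3*b) + 18.4609*exp(2*b) + 2.04*exp(b) + 0.0576)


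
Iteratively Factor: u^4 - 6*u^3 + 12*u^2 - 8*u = (u)*(u^3 - 6*u^2 + 12*u - 8) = u*(u - 2)*(u^2 - 4*u + 4) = u*(u - 2)^2*(u - 2)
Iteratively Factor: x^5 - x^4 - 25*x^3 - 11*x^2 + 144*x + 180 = (x + 2)*(x^4 - 3*x^3 - 19*x^2 + 27*x + 90) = (x - 3)*(x + 2)*(x^3 - 19*x - 30) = (x - 3)*(x + 2)*(x + 3)*(x^2 - 3*x - 10) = (x - 5)*(x - 3)*(x + 2)*(x + 3)*(x + 2)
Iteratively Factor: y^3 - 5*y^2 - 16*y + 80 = (y - 4)*(y^2 - y - 20) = (y - 5)*(y - 4)*(y + 4)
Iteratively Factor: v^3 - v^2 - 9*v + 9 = (v - 1)*(v^2 - 9) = (v - 3)*(v - 1)*(v + 3)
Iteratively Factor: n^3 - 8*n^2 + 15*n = (n - 3)*(n^2 - 5*n) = (n - 5)*(n - 3)*(n)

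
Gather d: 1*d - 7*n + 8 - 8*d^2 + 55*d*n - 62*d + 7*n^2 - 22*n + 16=-8*d^2 + d*(55*n - 61) + 7*n^2 - 29*n + 24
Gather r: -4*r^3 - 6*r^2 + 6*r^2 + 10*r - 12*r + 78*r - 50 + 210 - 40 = -4*r^3 + 76*r + 120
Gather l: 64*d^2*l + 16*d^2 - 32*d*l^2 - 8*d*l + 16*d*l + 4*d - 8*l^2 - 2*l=16*d^2 + 4*d + l^2*(-32*d - 8) + l*(64*d^2 + 8*d - 2)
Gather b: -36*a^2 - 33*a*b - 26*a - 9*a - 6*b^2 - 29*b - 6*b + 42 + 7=-36*a^2 - 35*a - 6*b^2 + b*(-33*a - 35) + 49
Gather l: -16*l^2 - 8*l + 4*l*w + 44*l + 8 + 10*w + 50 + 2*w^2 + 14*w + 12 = -16*l^2 + l*(4*w + 36) + 2*w^2 + 24*w + 70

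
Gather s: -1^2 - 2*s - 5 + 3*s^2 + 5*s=3*s^2 + 3*s - 6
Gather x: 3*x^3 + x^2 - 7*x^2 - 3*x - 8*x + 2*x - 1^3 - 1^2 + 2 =3*x^3 - 6*x^2 - 9*x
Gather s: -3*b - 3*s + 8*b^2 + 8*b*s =8*b^2 - 3*b + s*(8*b - 3)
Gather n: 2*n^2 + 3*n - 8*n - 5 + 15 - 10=2*n^2 - 5*n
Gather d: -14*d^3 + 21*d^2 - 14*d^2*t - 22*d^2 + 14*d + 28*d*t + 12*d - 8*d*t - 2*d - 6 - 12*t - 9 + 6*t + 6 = -14*d^3 + d^2*(-14*t - 1) + d*(20*t + 24) - 6*t - 9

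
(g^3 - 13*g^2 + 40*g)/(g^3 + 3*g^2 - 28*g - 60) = g*(g - 8)/(g^2 + 8*g + 12)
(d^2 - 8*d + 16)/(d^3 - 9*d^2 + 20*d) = (d - 4)/(d*(d - 5))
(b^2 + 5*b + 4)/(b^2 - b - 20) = (b + 1)/(b - 5)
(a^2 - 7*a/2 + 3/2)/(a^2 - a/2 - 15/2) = (2*a - 1)/(2*a + 5)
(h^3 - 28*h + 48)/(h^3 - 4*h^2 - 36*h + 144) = (h - 2)/(h - 6)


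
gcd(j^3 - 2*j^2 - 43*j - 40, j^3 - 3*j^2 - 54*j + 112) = j - 8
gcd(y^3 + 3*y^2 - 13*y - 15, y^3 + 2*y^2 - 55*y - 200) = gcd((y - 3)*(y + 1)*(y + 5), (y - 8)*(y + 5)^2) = y + 5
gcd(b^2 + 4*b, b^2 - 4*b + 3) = 1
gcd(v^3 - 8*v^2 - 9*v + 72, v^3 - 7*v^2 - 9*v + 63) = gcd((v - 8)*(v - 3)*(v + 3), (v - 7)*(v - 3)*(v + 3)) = v^2 - 9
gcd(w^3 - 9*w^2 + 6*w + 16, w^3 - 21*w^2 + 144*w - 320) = w - 8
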